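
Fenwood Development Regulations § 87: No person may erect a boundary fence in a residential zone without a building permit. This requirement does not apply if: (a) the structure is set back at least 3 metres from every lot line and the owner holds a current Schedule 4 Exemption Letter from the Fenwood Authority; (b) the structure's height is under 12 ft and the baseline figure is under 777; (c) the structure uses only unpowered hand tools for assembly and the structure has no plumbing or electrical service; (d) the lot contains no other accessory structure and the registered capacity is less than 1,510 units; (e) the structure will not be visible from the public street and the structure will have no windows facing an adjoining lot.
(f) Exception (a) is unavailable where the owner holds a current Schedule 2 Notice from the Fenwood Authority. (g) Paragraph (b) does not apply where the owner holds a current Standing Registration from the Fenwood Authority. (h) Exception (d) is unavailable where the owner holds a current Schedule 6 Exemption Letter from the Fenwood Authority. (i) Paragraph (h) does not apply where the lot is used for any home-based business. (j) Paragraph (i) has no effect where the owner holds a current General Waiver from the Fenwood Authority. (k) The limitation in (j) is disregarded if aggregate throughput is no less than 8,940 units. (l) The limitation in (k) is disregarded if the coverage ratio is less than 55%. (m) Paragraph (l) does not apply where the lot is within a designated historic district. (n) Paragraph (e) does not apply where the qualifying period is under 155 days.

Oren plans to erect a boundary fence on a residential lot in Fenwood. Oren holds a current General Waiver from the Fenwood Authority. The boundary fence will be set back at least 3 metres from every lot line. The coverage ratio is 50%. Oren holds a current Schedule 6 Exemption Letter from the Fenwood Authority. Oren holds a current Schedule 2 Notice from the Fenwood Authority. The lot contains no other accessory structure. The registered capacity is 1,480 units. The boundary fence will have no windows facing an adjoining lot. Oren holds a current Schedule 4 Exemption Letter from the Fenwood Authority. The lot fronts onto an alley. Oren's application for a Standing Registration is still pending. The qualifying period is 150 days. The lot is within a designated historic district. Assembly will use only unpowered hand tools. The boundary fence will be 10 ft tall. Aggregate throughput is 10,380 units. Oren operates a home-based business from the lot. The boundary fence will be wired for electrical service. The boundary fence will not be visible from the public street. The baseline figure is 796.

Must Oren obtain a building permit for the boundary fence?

No — exception (d) applies; Oren does not need a building permit.

Exception (a) is satisfied on its face — the setback is at least 3 m on every side; a current Schedule 4 Exemption Letter is held. Turning to paragraph (f): (f) operates against (a): a current Schedule 2 Notice is held. Exception (a) does not apply.
Exception (b) fails — the baseline figure is 796, not under 777.
Exception (c) requires that the structure has no plumbing or electrical service; but electrical service is planned, so (c) is unavailable.
Exception (d) is satisfied on its face — the lot has no other accessory structure; the registered capacity is 1,480 units, less than the 1,510 units limit. Considering the limiting provisions: (h) would limit (d) — a current Schedule 6 Exemption Letter is held — but (i) sets (h) aside: (i) operates against (h): a home-based business operates on the lot. (j) would limit (i) — a current General Waiver is held — but (k) sets (j) aside: (k) operates against (j): aggregate throughput is 10,380 units, meeting the 8,940 units threshold. (l) applies (the coverage ratio is 50%, less than the 55% limit), but is displaced by (m): (m) operates against (l): the lot is in a historic district. (d) remains available.
Exception (e): the structure will not be visible from the street; no windows face an adjoining lot — every condition holds. But: (n) operates against (e): the qualifying period is 150 days, under the 155 days limit. Exception (e) does not apply.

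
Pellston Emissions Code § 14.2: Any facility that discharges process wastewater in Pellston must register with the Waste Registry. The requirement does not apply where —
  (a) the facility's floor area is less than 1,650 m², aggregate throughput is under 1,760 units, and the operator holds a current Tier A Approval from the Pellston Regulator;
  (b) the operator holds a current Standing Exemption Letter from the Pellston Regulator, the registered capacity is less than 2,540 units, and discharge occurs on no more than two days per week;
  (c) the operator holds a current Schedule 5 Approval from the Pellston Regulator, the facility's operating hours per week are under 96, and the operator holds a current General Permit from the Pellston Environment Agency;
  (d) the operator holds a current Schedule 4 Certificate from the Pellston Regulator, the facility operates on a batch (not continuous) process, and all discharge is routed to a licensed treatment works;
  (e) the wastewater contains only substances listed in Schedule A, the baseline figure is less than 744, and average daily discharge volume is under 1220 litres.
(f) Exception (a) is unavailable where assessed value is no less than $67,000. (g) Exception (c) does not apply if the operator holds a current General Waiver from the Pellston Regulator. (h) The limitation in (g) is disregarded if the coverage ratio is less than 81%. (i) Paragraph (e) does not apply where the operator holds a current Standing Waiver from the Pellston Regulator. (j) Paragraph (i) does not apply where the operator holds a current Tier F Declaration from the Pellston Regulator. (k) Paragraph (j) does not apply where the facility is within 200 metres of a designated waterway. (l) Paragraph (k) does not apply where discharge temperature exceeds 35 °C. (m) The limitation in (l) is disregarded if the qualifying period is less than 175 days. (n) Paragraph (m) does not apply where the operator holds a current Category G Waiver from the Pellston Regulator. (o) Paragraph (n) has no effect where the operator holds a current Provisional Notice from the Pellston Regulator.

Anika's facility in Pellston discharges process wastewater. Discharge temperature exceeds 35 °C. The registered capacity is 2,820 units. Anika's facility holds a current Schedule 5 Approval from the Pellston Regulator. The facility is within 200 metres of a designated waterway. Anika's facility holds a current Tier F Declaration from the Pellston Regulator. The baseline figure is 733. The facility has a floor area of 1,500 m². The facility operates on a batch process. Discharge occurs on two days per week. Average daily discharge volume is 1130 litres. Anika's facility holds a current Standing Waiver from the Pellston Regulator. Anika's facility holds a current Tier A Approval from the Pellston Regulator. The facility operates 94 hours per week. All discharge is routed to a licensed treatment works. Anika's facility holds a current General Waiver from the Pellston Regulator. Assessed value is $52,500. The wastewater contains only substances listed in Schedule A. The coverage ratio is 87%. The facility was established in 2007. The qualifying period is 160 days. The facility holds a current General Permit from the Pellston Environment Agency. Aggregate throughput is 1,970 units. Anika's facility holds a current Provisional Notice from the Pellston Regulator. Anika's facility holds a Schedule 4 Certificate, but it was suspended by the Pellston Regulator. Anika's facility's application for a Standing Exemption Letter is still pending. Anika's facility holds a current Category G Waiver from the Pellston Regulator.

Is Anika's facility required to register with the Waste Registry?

Exception (a) requires that aggregate throughput is under 1,760 units; but aggregate throughput is 1,970 units, not under 1,760 units, so (a) is unavailable.
Exception (b) does not apply: no current Standing Exemption Letter is held.
Exception (c): a current Schedule 5 Approval is held; the facility's operating hours per week are 94, under the 96 limit; a current General Permit is held — every condition holds. But: (g) operates against (c): a current General Waiver is held. (h), which would lift (g), does not operate here — the coverage ratio is 87%, not less than 81%. (c) is therefore removed.
Exception (d) fails — the Schedule 4 Certificate is not current.
Exception (e): the wastewater is Schedule-A-only; the baseline figure is 733, less than the 744 limit; average daily discharge volume is 1130 litres, under the 1220 litres limit — every condition holds. But applying paragraphs (i)–(o): (i) operates against (e): a current Standing Waiver is held. (j) would limit (i) — a current Tier F Declaration is held — but (k) sets (j) aside: (k) operates — the facility is within 200 m of a designated waterway. (l) operates (discharge temperature exceeds 35 °C), but is overridden by (m): (m) operates against (l): the qualifying period is 160 days, less than the 175 days limit. (n) would limit (m) — a current Category G Waiver is held — but (o) sets (n) aside: (o) is engaged — a current Provisional Notice is held. (e) is therefore removed.
No exception is made out. Anika's facility falls within the general rule.

Yes — Anika's facility must register with the Waste Registry.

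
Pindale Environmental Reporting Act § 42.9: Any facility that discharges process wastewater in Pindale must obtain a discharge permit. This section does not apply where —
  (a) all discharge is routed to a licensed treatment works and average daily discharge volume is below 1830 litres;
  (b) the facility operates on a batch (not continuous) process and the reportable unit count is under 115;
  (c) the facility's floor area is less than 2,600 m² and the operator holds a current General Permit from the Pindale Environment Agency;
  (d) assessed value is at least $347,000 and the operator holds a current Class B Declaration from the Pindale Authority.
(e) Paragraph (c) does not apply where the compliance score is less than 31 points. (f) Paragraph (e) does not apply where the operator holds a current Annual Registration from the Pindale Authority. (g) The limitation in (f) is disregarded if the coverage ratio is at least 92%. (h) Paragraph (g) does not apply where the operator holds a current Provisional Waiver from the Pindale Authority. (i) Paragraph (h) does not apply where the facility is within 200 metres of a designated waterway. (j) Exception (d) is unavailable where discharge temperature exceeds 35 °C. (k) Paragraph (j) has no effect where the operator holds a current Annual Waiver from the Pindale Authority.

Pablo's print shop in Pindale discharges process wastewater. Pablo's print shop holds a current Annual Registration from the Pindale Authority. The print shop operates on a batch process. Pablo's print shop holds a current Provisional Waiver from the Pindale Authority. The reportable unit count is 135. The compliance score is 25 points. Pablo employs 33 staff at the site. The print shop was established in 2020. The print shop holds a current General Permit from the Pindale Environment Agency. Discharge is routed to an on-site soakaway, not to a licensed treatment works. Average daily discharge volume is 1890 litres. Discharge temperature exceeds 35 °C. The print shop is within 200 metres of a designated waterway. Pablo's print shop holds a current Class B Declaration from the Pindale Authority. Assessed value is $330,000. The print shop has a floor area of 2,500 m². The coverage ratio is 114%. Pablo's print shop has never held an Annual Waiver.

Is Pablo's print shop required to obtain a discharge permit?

Yes — Pablo's print shop must obtain a discharge permit.

Exception (a) fails — discharge is not routed to a licensed treatment works.
Exception (b) fails — the reportable unit count is 135, not under 115.
Exception (c) is satisfied on its face — the facility's floor area is 2,500 m², less than the 2,600 m² limit; a current General Permit is held. But applying paragraphs (e)–(i): (e) operates — the compliance score is 25 points, less than the 31 points limit. (f) would limit (e) — a current Annual Registration is held — but (g) sets (f) aside: (g) operates against (f): the coverage ratio is 114%, meeting the 92% threshold. (h) would limit (g) — a current Provisional Waiver is held — but (i) sets (h) aside: (i) is triggered — the print shop is within 200 m of a designated waterway. So (c) is unavailable.
Exception (d) requires that assessed value is at least $347,000; but assessed value is $330,000, short of $347,000, so (d) is unavailable.
Every exception is unavailable, so the rule governs.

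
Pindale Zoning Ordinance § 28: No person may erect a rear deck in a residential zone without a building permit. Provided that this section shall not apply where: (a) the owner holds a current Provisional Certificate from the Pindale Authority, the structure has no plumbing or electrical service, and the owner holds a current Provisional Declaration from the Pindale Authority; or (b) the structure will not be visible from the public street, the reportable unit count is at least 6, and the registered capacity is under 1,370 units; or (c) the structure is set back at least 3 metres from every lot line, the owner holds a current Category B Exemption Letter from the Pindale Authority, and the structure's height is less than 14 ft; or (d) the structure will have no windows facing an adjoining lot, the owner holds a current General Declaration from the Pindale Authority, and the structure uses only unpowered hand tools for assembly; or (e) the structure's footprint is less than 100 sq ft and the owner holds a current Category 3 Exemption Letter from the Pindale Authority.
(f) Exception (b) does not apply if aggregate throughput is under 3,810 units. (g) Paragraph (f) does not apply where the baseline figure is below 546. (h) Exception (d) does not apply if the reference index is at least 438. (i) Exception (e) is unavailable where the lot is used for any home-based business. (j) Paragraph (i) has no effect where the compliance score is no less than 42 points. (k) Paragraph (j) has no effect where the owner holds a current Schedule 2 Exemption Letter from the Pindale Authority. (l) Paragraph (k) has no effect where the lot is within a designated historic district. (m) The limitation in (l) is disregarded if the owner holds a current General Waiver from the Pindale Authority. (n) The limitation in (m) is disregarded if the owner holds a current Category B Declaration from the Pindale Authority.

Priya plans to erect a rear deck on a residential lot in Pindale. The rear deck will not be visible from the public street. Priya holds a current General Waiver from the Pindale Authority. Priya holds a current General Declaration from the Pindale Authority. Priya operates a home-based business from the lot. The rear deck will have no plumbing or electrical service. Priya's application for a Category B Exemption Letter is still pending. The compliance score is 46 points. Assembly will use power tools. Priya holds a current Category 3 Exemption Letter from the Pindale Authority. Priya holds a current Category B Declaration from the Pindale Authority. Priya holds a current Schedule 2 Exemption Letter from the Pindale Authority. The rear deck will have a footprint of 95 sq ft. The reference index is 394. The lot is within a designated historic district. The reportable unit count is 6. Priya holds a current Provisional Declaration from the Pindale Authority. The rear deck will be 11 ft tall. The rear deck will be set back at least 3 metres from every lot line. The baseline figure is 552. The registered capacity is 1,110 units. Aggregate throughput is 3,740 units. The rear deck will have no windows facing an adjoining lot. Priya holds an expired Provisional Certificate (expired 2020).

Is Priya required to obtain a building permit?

No — exception (e) applies; Priya does not need a building permit.

Exception (a) requires that the owner holds a current Provisional Certificate from the Pindale Authority; but there is no Provisional Certificate in force, so (a) is unavailable.
Exception (b): the structure will not be visible from the street; the reportable unit count is 6, meeting the 6 threshold; the registered capacity is 1,110 units, under the 1,370 units limit — every condition holds. However, paragraphs (f)–(g) must be considered: (f) operates against (b): aggregate throughput is 3,740 units, under the 3,810 units limit. (g) does not operate here (the baseline figure is 552, not below 546), so (f) stands. So (b) is unavailable.
Exception (c) does not apply: no current Category B Exemption Letter is held.
Exception (d) does not apply: assembly uses power tools.
Exception (e) is satisfied on its face — the structure's footprint is 95 sq ft, less than the 100 sq ft limit; a current Category 3 Exemption Letter is held. As to paragraphs (i)–(n): (i) would limit (e) — a home-based business operates on the lot — but (j) sets (i) aside: (j) applies — the compliance score is 46 points, meeting the 42 points threshold. (k) applies (a current Schedule 2 Exemption Letter is held), but yields to (l): (l) is triggered — the lot is in a historic district. (m) would limit (l) — a current General Waiver is held — but (n) sets (m) aside: (n) is engaged — a current Category B Declaration is held. (e) remains available.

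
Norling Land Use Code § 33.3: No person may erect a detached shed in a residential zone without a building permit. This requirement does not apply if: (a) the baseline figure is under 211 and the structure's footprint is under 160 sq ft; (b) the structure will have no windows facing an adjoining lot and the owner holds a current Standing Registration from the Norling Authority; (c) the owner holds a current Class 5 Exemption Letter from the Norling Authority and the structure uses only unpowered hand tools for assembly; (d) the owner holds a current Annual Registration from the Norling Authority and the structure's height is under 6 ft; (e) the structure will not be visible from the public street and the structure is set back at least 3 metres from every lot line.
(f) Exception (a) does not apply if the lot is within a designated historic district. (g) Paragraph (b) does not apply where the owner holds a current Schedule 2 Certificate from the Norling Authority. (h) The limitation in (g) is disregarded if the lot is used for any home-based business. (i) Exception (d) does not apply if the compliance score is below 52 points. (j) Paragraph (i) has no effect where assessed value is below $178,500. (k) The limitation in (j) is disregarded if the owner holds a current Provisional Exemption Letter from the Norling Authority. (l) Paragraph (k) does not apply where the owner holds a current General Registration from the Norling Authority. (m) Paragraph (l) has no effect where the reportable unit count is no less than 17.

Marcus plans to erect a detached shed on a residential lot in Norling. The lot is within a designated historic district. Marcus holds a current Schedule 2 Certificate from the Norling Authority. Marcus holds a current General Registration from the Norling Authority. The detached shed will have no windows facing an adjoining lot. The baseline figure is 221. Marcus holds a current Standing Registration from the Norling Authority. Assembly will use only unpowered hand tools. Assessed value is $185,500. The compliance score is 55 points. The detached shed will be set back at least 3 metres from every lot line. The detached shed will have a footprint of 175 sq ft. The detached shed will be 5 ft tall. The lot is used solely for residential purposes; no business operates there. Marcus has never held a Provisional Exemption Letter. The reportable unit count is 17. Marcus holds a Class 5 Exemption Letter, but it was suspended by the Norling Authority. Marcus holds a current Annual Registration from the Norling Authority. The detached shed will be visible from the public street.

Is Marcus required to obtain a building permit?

Exception (a) does not apply: the baseline figure is 221, not under 211.
Exception (b) is satisfied on its face — no windows face an adjoining lot; a current Standing Registration is held. But applying paragraphs (g)–(h): (g) is triggered — a current Schedule 2 Certificate is held. (h), which would lift (g), does not operate here — the lot is solely residential. Exception (b) does not apply.
Exception (c) does not apply: the Class 5 Exemption Letter is not current.
All of (d)'s requirements are met (a current Annual Registration is held; the structure's height is 5 ft, under the 6 ft limit). As to paragraphs (i)–(m): (i) is not triggered — the compliance score is 55 points, not below 52 points. Exception (d) stands.
Exception (e) requires that the structure will not be visible from the public street; but the structure will be visible from the street, so (e) is unavailable.

No — exception (d) applies; Marcus does not need a building permit.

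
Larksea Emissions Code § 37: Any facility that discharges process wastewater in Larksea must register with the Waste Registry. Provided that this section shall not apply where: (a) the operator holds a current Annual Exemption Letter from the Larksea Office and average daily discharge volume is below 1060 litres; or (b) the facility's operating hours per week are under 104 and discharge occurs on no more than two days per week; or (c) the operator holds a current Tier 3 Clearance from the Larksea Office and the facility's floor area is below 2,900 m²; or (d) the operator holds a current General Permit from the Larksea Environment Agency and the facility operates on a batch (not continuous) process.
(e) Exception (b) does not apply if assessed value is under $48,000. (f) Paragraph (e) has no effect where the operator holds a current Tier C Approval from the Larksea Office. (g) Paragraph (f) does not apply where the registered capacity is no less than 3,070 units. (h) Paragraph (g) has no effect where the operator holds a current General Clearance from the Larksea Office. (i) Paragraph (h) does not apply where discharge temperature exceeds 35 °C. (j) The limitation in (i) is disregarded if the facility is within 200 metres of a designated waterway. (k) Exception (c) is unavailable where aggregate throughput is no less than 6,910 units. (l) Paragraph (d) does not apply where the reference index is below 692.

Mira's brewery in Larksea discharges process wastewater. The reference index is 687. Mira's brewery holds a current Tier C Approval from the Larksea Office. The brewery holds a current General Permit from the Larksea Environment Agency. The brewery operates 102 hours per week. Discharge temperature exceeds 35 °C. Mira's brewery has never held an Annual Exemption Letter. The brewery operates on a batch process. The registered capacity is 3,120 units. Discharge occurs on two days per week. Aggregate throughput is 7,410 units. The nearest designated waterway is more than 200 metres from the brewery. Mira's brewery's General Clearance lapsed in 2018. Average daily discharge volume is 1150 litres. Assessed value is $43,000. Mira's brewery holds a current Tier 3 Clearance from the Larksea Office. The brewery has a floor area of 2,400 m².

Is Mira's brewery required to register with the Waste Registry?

Exception (a) requires that the operator holds a current Annual Exemption Letter from the Larksea Office; but there is no Annual Exemption Letter in force, so (a) is unavailable.
Exception (b)'s conditions are all satisfied: the facility's operating hours per week are 102, under the 104 limit; discharge occurs on no more than two days per week. Turning to paragraphs (e)–(j): (e) operates — assessed value is $43,000, under the $48,000 limit. (f) would limit (e) — a current Tier C Approval is held — but (g) sets (f) aside: (g) operates — the registered capacity is 3,120 units, meeting the 3,070 units threshold. (h) is not engaged (the General Clearance is not current), so (g) stands. So (b) is unavailable.
Exception (c): a current Tier 3 Clearance is held; the facility's floor area is 2,400 m², below the 2,900 m² limit — every condition holds. But: (k) operates against (c): aggregate throughput is 7,410 units, meeting the 6,910 units threshold. (c) is therefore removed.
All of (d)'s requirements are met (a current General Permit is held; the facility operates on a batch process). Turning to paragraph (l): (l) applies — the reference index is 687, below the 692 limit. Exception (d) does not apply.
No exception displaces § 37.

Yes — Mira's brewery must register with the Waste Registry.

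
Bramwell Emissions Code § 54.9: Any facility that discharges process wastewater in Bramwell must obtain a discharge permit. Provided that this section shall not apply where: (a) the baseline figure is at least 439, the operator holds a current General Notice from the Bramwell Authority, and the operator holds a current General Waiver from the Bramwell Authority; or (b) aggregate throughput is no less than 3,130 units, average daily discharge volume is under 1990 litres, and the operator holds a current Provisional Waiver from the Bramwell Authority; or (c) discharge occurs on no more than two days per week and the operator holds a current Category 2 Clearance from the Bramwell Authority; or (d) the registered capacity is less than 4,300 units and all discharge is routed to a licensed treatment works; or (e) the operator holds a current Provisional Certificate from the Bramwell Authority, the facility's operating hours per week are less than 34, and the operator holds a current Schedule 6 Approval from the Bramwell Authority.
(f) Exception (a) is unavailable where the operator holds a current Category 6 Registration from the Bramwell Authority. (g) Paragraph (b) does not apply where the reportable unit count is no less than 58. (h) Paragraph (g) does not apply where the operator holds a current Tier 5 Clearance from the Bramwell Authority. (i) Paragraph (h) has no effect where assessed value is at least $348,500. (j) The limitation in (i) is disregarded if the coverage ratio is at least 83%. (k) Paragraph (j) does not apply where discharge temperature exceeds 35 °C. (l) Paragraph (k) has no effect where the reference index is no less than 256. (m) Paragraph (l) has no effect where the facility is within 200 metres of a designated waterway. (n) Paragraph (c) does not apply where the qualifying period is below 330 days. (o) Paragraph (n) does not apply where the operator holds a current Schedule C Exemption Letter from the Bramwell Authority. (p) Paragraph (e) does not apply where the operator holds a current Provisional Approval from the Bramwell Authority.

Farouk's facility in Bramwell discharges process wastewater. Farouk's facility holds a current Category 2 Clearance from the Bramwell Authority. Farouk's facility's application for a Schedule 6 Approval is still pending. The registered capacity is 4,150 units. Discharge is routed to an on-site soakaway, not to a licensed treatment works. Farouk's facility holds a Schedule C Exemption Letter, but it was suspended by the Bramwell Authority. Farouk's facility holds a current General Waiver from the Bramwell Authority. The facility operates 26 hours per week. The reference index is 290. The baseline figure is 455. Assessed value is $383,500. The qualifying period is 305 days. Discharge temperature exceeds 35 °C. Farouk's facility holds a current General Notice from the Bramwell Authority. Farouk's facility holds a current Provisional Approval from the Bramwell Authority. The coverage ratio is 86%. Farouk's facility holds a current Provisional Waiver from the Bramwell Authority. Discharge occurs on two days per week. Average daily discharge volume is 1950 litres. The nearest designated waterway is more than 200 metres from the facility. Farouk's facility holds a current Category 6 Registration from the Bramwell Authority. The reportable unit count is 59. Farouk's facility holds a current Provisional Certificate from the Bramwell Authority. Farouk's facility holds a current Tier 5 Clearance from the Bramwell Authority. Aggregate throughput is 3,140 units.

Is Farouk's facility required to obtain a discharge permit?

Exception (a)'s conditions are all satisfied: the baseline figure is 455, meeting the 439 threshold; a current General Notice is held; a current General Waiver is held. But applying paragraph (f): (f) operates against (a): a current Category 6 Registration is held. (a) is therefore removed.
Exception (b): aggregate throughput is 3,140 units, meeting the 3,130 units threshold; average daily discharge volume is 1950 litres, under the 1990 litres limit; a current Provisional Waiver is held — every condition holds. As to paragraphs (g)–(m): (g) operates (the reportable unit count is 59, meeting the 58 threshold), but is overridden by (h): (h) operates against (g): a current Tier 5 Clearance is held. (i) is engaged (assessed value is $383,500, meeting the $348,500 threshold), but is itself disapplied by (j): (j) operates against (i): the coverage ratio is 86%, meeting the 83% threshold. (k) operates (discharge temperature exceeds 35 °C), but is set aside by (l): (l) operates against (k): the reference index is 290, meeting the 256 threshold. (m) is not triggered (the facility is more than 200 m from any designated waterway), so (l) stands. So (b) applies.
Exception (c): discharge occurs on no more than two days per week; a current Category 2 Clearance is held — every condition holds. But: (n) applies — the qualifying period is 305 days, below the 330 days limit. (o) does not operate here (there is no Schedule C Exemption Letter in force), so (n) stands. (c) is therefore removed.
Exception (d) requires that all discharge is routed to a licensed treatment works; but discharge is not routed to a licensed treatment works, so (d) is unavailable.
Exception (e) does not apply: no current Schedule 6 Approval is held.

No — exception (b) applies; Farouk's facility is not required to obtain a discharge permit.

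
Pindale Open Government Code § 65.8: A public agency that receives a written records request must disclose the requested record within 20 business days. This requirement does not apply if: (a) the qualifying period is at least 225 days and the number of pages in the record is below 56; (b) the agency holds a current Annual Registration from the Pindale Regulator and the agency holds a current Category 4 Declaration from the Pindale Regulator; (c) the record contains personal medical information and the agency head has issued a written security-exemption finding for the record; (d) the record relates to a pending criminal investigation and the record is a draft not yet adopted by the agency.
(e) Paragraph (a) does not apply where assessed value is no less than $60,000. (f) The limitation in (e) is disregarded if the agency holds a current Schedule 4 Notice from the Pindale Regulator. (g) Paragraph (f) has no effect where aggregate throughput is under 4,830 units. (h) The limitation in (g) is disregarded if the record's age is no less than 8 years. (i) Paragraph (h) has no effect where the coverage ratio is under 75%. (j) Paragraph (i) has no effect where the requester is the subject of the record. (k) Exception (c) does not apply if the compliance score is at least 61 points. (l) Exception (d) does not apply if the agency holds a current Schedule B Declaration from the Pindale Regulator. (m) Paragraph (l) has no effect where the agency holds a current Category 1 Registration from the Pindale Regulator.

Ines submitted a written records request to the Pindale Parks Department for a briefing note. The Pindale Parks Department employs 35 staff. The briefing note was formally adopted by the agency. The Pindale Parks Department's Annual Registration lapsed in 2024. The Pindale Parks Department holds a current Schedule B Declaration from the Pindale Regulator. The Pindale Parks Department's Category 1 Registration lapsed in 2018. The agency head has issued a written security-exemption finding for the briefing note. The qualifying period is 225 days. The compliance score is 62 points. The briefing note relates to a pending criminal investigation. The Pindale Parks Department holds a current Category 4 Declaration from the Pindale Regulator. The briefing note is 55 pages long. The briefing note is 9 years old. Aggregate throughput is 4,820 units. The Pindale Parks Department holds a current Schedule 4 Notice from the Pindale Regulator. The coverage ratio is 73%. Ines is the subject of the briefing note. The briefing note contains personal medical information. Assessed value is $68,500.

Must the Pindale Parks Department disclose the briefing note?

No — exception (a) applies; the Pindale Parks Department is not required to disclose the briefing note.

Exception (a): the qualifying period is 225 days, meeting the 225 days threshold; the number of pages in the record is 55, below the 56 limit — every condition holds. Considering the limiting provisions: (e) is triggered (assessed value is $68,500, meeting the $60,000 threshold), but is set aside by (f): (f) applies — a current Schedule 4 Notice is held. (g) would limit (f) — aggregate throughput is 4,820 units, under the 4,830 units limit — but (h) sets (g) aside: (h) is triggered — the record's age is 9 years, meeting the 8 years threshold. (i) would limit (h) — the coverage ratio is 73%, under the 75% limit — but (j) sets (i) aside: (j) is engaged — Ines is the subject of the briefing note. (a) remains available.
Exception (b) fails — there is no Annual Registration in force.
Exception (c) is satisfied on its face — the briefing note contains personal medical information; a written security-exemption finding has been issued. Turning to paragraph (k): (k) applies — the compliance score is 62 points, meeting the 61 points threshold. (c) is therefore removed.
Exception (d) fails — the briefing note has been formally adopted.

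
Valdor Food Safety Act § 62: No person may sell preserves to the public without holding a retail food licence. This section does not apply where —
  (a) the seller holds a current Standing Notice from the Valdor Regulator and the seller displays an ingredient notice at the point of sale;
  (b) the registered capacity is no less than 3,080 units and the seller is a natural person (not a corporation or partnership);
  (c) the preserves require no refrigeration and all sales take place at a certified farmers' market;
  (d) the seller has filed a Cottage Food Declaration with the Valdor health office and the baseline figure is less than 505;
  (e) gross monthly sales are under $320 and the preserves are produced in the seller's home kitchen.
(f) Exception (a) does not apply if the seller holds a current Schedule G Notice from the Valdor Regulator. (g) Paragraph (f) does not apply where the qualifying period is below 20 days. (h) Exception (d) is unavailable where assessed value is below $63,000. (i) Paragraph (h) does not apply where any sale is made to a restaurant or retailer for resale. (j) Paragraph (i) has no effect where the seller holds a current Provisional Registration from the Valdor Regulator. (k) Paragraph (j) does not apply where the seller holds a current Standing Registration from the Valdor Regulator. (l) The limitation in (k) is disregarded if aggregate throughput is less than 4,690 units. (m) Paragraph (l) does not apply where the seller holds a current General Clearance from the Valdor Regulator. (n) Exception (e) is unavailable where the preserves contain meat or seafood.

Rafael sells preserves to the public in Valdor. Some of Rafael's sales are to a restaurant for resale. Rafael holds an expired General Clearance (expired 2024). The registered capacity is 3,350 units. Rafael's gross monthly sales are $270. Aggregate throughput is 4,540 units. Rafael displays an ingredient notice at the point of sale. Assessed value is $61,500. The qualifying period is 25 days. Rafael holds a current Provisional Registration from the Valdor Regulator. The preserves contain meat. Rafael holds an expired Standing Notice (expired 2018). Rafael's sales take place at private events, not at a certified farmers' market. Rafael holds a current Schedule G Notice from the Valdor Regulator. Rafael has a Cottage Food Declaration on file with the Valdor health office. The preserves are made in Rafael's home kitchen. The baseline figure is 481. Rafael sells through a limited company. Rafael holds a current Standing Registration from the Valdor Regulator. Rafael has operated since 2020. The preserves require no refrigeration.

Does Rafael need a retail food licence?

Exception (a) does not apply: the Standing Notice is not current.
Exception (b) does not apply: the seller operates through a limited company.
Exception (c) requires that all sales take place at a certified farmers' market; but sales are at private events, not a certified farmers' market, so (c) is unavailable.
Exception (d) is satisfied on its face — a Cottage Food Declaration is on file; the baseline figure is 481, less than the 505 limit. However, paragraphs (h)–(m) must be considered: (h) operates — assessed value is $61,500, below the $63,000 limit. (i) is triggered (some sales are to a restaurant for resale), but yields to (j): (j) operates against (i): a current Provisional Registration is held. (k) applies (a current Standing Registration is held), but is overridden by (l): (l) operates against (k): aggregate throughput is 4,540 units, less than the 4,690 units limit. (m), which would lift (l), is not engaged — no current General Clearance is held. (d) is therefore removed.
Exception (e): gross monthly sales are $270, under the $320 limit; the preserves are home-kitchen produced — every condition holds. But applying paragraph (n): (n) operates — the preserves contain meat. Exception (e) does not apply.
None of the exceptions is available; § 62 applies in full.

Yes — Rafael must hold a retail food licence.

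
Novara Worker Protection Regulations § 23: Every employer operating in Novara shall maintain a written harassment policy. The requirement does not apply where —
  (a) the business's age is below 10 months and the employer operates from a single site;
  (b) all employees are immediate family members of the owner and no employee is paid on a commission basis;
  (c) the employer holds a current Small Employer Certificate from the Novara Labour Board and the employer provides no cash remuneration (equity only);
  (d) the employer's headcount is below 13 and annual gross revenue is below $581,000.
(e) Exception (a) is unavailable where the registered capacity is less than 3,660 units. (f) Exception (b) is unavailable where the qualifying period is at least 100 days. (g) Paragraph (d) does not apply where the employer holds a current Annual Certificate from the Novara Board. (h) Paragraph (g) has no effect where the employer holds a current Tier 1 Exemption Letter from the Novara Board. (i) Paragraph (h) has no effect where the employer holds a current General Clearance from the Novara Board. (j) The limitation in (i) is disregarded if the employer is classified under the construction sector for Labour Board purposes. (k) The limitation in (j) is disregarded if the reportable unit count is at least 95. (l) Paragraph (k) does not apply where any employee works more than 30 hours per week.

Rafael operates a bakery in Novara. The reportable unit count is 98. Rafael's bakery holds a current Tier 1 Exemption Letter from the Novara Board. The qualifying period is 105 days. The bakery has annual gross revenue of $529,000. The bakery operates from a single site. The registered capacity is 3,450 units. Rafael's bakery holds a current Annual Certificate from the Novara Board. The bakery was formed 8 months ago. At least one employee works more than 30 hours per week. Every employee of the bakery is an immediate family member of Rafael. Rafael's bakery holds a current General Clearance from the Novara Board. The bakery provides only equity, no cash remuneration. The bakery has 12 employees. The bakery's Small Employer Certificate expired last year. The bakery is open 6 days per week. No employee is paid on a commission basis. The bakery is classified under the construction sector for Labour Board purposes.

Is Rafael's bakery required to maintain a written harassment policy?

No — exception (d) applies; Rafael's bakery is not required to maintain a written harassment policy.

Exception (a) is satisfied on its face — the business's age is 8 months, below the 10 months limit; the employer operates from a single site. But: (e) is triggered — the registered capacity is 3,450 units, less than the 3,660 units limit. (a) is therefore removed.
Exception (b): every employee is an immediate family member; no employee is paid on commission — every condition holds. But: (f) operates against (b): the qualifying period is 105 days, meeting the 100 days threshold. Exception (b) does not apply.
Exception (c) requires that the employer holds a current Small Employer Certificate from the Novara Labour Board; but the Small Employer Certificate has expired, so (c) is unavailable.
Exception (d): the employer's headcount is 12, below the 13 limit; annual gross revenue is $529,000, below the $581,000 limit — every condition holds. Considering the limiting provisions: (g) operates (a current Annual Certificate is held), but is overridden by (h): (h) applies — a current Tier 1 Exemption Letter is held. (i) would limit (h) — a current General Clearance is held — but (j) sets (i) aside: (j) operates against (i): the bakery is classified under the construction sector. (k) would limit (j) — the reportable unit count is 98, meeting the 95 threshold — but (l) sets (k) aside: (l) operates against (k): at least one employee exceeds 30 hours/week. (d) remains available.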